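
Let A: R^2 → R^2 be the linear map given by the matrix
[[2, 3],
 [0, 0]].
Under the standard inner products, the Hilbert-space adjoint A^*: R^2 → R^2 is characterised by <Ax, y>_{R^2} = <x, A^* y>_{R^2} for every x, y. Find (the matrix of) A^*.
A^* = A^T =
[[2, 0],
 [3, 0]]

For real matrices with standard dot products, the defining identity <Ax, y> = <x, A^* y> gives (Ax)^T y = x^T (A^*) y, i.e. x^T A^T y = x^T (A^*) y. Since this holds for all x, y, we must have A^* = A^T. Therefore
A^* =
[[2, 0],
 [3, 0]].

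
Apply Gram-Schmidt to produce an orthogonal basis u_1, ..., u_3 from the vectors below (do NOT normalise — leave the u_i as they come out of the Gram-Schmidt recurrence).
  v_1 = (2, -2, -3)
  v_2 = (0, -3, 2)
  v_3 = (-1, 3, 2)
Orthogonal basis:
  u_1 = (2, -2, -3)
  u_2 = (0, -3, 2)
  u_3 = (11/17, 44/221, 66/221)

Apply the Gram-Schmidt recurrence
  u_1 = v_1
  u_i = v_i − Σ_{j<i} ((v_i · u_j) / (u_j · u_j)) · u_j.

Step by step this gives:
  u_1 = (2, -2, -3)
  u_2 = (0, -3, 2)
  u_3 = (11/17, 44/221, 66/221)

Orthogonality check:
  u_2 · u_1 = 0 (should be 0)
  u_3 · u_1 = 0 (should be 0)
  u_3 · u_2 = 0 (should be 0)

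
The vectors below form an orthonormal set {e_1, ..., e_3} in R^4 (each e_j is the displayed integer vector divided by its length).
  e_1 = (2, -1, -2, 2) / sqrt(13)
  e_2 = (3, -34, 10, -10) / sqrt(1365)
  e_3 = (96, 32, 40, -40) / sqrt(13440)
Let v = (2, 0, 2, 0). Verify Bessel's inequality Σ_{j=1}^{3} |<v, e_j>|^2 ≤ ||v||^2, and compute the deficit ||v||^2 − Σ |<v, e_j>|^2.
Σ |<v, e_j>|^2 = 6; ||v||^2 = 8; deficit = 2

Write each e_j = u_j / sqrt(<u_j, u_j>) where u_j is the displayed integer vector. Then <v, e_j> = <v, u_j> / sqrt(<u_j, u_j>), so |<v, e_j>|^2 = <v, u_j>^2 / <u_j, u_j>.
Coefficients: <v, e_1> = 0/sqrt(13), <v, e_2> = 26/sqrt(1365), <v, e_3> = 272/sqrt(13440).
Square and sum: Σ |<v, e_j>|^2 = 6.
Compute ||v||^2 = v·v = 8.
Deficit = 8 − 6 = 2 ≥ 0, confirming Bessel's inequality. (The deficit equals ||v − Σ <v,e_j> e_j||^2, the squared distance from v to span{e_j}.)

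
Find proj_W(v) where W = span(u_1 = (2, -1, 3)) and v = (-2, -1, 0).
proj_W(v) = (-3/7, 3/14, -9/14)

Set up U = [u_1 | ... | u_1] ∈ R^(3×1). The projector onto W = col(U) is P = U (U^T U)^(-1) U^T.
Compute U^T U =
  [14],
and U^T v = (-3).
Solve U^T U · c = U^T v for the coefficients: c = (-3/14). The projection is proj_W(v) = U c.
Check: (v - proj_W(v)) · u_1 = 0  (should be 0).
Result: proj_W(v) = (-3/7, 3/14, -9/14).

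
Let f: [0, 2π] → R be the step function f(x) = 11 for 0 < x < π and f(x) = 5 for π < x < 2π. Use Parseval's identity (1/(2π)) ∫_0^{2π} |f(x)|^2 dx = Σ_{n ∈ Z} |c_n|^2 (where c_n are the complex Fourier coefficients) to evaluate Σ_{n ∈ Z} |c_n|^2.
Σ |c_n|^2 = 73

Parseval equates the L^2 energy of f (normalised by 1/(2π)) with the ℓ^2 sum of its Fourier coefficients: (1/(2π)) ∫_0^{2π} |f|^2 = Σ |c_n|^2.
Compute the left side: (1/(2π)) [∫_0^π 11^2 dx + ∫_π^{2π} 5^2 dx] = (1/(2π)) · (121π + 25π) = (121 + 25)/2 = 73.
So Σ_{n ∈ Z} |c_n|^2 = 73.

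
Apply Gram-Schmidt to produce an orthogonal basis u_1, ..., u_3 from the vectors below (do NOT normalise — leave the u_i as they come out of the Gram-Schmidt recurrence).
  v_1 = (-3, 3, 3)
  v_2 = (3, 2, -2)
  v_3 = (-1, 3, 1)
Orthogonal basis:
  u_1 = (-3, 3, 3)
  u_2 = (2, 3, -1)
  u_3 = (-4/21, 1/21, -5/21)

Apply the Gram-Schmidt recurrence
  u_1 = v_1
  u_i = v_i − Σ_{j<i} ((v_i · u_j) / (u_j · u_j)) · u_j.

Step by step this gives:
  u_1 = (-3, 3, 3)
  u_2 = (2, 3, -1)
  u_3 = (-4/21, 1/21, -5/21)

Orthogonality check:
  u_2 · u_1 = 0 (should be 0)
  u_3 · u_1 = 0 (should be 0)
  u_3 · u_2 = 0 (should be 0)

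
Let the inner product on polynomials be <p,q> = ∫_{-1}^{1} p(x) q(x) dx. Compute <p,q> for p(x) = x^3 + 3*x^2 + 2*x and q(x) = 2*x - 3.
<p,q> = -38/15

Expand the product: p(x)·q(x) = 2*x^4 + 3*x^3 - 5*x^2 - 6*x.
∫_{-1}^{1} of each monomial x^k gives [2/(k+1) if k even, 0 if k odd]. Integrating term-by-term (or equivalently evaluating the antiderivative F(x) = 2*x^5/5 + 3*x^4/4 - 5*x^3/3 - 3*x^2 at the endpoints):
  F(1) − F(−1) = -211/60 − (-59/60) = -38/15.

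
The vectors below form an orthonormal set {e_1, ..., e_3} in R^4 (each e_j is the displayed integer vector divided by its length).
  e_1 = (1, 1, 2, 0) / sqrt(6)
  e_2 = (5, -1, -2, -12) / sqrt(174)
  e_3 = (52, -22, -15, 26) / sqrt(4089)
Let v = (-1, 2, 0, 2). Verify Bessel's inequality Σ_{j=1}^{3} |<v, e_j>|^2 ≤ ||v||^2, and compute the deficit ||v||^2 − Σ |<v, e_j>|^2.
Σ |<v, e_j>|^2 = 869/141; ||v||^2 = 9; deficit = 400/141

Write each e_j = u_j / sqrt(<u_j, u_j>) where u_j is the displayed integer vector. Then <v, e_j> = <v, u_j> / sqrt(<u_j, u_j>), so |<v, e_j>|^2 = <v, u_j>^2 / <u_j, u_j>.
Coefficients: <v, e_1> = 1/sqrt(6), <v, e_2> = -31/sqrt(174), <v, e_3> = -44/sqrt(4089).
Square and sum: Σ |<v, e_j>|^2 = 869/141.
Compute ||v||^2 = v·v = 9.
Deficit = 9 − 869/141 = 400/141 ≥ 0, confirming Bessel's inequality. (The deficit equals ||v − Σ <v,e_j> e_j||^2, the squared distance from v to span{e_j}.)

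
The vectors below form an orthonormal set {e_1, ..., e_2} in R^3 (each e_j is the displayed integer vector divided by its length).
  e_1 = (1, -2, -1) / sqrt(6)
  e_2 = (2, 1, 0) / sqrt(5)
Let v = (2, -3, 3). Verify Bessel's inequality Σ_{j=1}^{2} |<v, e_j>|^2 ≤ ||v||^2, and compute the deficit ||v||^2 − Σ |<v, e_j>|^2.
Σ |<v, e_j>|^2 = 131/30; ||v||^2 = 22; deficit = 529/30

Write each e_j = u_j / sqrt(<u_j, u_j>) where u_j is the displayed integer vector. Then <v, e_j> = <v, u_j> / sqrt(<u_j, u_j>), so |<v, e_j>|^2 = <v, u_j>^2 / <u_j, u_j>.
Coefficients: <v, e_1> = 5/sqrt(6), <v, e_2> = 1/sqrt(5).
Square and sum: Σ |<v, e_j>|^2 = 131/30.
Compute ||v||^2 = v·v = 22.
Deficit = 22 − 131/30 = 529/30 ≥ 0, confirming Bessel's inequality. (The deficit equals ||v − Σ <v,e_j> e_j||^2, the squared distance from v to span{e_j}.)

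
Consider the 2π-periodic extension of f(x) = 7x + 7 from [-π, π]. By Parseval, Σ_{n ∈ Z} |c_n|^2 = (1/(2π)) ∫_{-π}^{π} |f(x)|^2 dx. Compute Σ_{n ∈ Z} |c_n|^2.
Σ |c_n|^2 = 49π^2/3 + 49

Expand and integrate term by term over [-π, π]:
  ∫ (7x)^2 dx = 49·(2π^3/3); ∫ 2·7·(7)·x dx = 0 (odd integrand); ∫ 7^2 dx = 49·2π.
So (1/(2π)) ∫_{-π}^{π} (7x + 7)^2 dx = 49π^2/3 + 49 = 49π^2/3 + 49.
Parseval ⇒ Σ |c_n|^2 = 49π^2/3 + 49.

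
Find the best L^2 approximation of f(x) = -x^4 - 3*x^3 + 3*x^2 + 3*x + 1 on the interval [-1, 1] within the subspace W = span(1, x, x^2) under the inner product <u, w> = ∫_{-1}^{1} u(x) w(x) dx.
g(x) = 15*x^2/7 + 6*x/5 + 38/35

The best approximation g ∈ W is the orthogonal projection of f onto W. Writing g = a_0 + a_1 x + a_2 x^2, the coefficients solve the normal equations G · a = b where
  G_{ij} = <φ_i, φ_j> and b_i = <f, φ_i>, with φ_0 = 1, φ_1 = x, φ_2 = x^2.
G =
  [2, 0, 2/3]
  [0, 2/3, 0]
  [2/3, 0, 2/5],
b = (18/5, 4/5, 166/105).
Solving gives a_0 = 38/35, a_1 = 6/5, a_2 = 15/7, so
  g(x) = 15*x^2/7 + 6*x/5 + 38/35.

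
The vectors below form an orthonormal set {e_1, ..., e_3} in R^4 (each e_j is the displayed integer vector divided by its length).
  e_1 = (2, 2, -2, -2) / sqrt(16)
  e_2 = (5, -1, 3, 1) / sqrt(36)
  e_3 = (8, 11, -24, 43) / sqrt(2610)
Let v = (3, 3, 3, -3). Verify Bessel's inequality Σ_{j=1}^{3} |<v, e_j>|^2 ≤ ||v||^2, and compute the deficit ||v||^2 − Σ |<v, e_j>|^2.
Σ |<v, e_j>|^2 = 3762/145; ||v||^2 = 36; deficit = 2**(291/386)*3**(767/772)*5**(293/772)*7**(77/193)/2

Write each e_j = u_j / sqrt(<u_j, u_j>) where u_j is the displayed integer vector. Then <v, e_j> = <v, u_j> / sqrt(<u_j, u_j>), so |<v, e_j>|^2 = <v, u_j>^2 / <u_j, u_j>.
Coefficients: <v, e_1> = 12/sqrt(16), <v, e_2> = 18/sqrt(36), <v, e_3> = -144/sqrt(2610).
Square and sum: Σ |<v, e_j>|^2 = 3762/145.
Compute ||v||^2 = v·v = 36.
Deficit = 36 − 3762/145 = 2**(291/386)*3**(767/772)*5**(293/772)*7**(77/193)/2 ≥ 0, confirming Bessel's inequality. (The deficit equals ||v − Σ <v,e_j> e_j||^2, the squared distance from v to span{e_j}.)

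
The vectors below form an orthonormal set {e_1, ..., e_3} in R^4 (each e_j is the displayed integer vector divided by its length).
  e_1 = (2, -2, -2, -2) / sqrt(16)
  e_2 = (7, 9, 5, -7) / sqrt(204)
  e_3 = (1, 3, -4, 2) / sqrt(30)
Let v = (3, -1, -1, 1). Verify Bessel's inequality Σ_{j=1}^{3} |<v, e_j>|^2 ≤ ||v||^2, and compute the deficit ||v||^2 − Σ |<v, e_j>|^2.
Σ |<v, e_j>|^2 = 26/5; ||v||^2 = 12; deficit = 34/5

Write each e_j = u_j / sqrt(<u_j, u_j>) where u_j is the displayed integer vector. Then <v, e_j> = <v, u_j> / sqrt(<u_j, u_j>), so |<v, e_j>|^2 = <v, u_j>^2 / <u_j, u_j>.
Coefficients: <v, e_1> = 8/sqrt(16), <v, e_2> = 0/sqrt(204), <v, e_3> = 6/sqrt(30).
Square and sum: Σ |<v, e_j>|^2 = 26/5.
Compute ||v||^2 = v·v = 12.
Deficit = 12 − 26/5 = 34/5 ≥ 0, confirming Bessel's inequality. (The deficit equals ||v − Σ <v,e_j> e_j||^2, the squared distance from v to span{e_j}.)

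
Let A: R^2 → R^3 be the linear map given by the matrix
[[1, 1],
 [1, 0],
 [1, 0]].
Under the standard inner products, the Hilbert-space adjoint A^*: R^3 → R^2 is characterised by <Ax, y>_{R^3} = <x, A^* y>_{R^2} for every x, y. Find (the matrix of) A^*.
A^* = A^T =
[[1, 1, 1],
 [1, 0, 0]]

For real matrices with standard dot products, the defining identity <Ax, y> = <x, A^* y> gives (Ax)^T y = x^T (A^*) y, i.e. x^T A^T y = x^T (A^*) y. Since this holds for all x, y, we must have A^* = A^T. Therefore
A^* =
[[1, 1, 1],
 [1, 0, 0]].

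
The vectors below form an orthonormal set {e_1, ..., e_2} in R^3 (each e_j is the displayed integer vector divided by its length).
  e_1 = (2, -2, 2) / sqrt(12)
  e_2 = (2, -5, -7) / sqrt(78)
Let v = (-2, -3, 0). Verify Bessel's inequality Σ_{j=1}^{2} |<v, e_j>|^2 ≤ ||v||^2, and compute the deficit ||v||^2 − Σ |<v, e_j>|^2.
Σ |<v, e_j>|^2 = 49/26; ||v||^2 = 13; deficit = 289/26

Write each e_j = u_j / sqrt(<u_j, u_j>) where u_j is the displayed integer vector. Then <v, e_j> = <v, u_j> / sqrt(<u_j, u_j>), so |<v, e_j>|^2 = <v, u_j>^2 / <u_j, u_j>.
Coefficients: <v, e_1> = 2/sqrt(12), <v, e_2> = 11/sqrt(78).
Square and sum: Σ |<v, e_j>|^2 = 49/26.
Compute ||v||^2 = v·v = 13.
Deficit = 13 − 49/26 = 289/26 ≥ 0, confirming Bessel's inequality. (The deficit equals ||v − Σ <v,e_j> e_j||^2, the squared distance from v to span{e_j}.)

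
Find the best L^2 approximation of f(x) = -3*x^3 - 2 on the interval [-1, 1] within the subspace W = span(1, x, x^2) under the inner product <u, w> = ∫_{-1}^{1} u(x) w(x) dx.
g(x) = -9*x/5 - 2

The best approximation g ∈ W is the orthogonal projection of f onto W. Writing g = a_0 + a_1 x + a_2 x^2, the coefficients solve the normal equations G · a = b where
  G_{ij} = <φ_i, φ_j> and b_i = <f, φ_i>, with φ_0 = 1, φ_1 = x, φ_2 = x^2.
G =
  [2, 0, 2/3]
  [0, 2/3, 0]
  [2/3, 0, 2/5],
b = (-4, -6/5, -4/3).
Solving gives a_0 = -2, a_1 = -9/5, a_2 = 0, so
  g(x) = -9*x/5 - 2.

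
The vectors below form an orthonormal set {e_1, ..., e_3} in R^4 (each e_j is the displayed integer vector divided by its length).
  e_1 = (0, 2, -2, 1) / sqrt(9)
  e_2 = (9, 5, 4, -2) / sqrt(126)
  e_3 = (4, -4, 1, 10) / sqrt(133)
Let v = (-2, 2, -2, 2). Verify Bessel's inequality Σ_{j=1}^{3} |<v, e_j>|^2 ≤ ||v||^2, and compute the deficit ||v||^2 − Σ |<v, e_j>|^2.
Σ |<v, e_j>|^2 = 272/19; ||v||^2 = 16; deficit = 32/19

Write each e_j = u_j / sqrt(<u_j, u_j>) where u_j is the displayed integer vector. Then <v, e_j> = <v, u_j> / sqrt(<u_j, u_j>), so |<v, e_j>|^2 = <v, u_j>^2 / <u_j, u_j>.
Coefficients: <v, e_1> = 10/sqrt(9), <v, e_2> = -20/sqrt(126), <v, e_3> = 2/sqrt(133).
Square and sum: Σ |<v, e_j>|^2 = 272/19.
Compute ||v||^2 = v·v = 16.
Deficit = 16 − 272/19 = 32/19 ≥ 0, confirming Bessel's inequality. (The deficit equals ||v − Σ <v,e_j> e_j||^2, the squared distance from v to span{e_j}.)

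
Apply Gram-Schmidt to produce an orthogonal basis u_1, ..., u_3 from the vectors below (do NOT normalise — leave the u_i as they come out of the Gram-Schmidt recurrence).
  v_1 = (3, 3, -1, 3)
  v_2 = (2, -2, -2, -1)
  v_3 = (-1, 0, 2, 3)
Orthogonal basis:
  u_1 = (3, 3, -1, 3)
  u_2 = (59/28, -53/28, -57/28, -25/28)
  u_3 = (4/363, -625/363, 91/121, 712/363)

Apply the Gram-Schmidt recurrence
  u_1 = v_1
  u_i = v_i − Σ_{j<i} ((v_i · u_j) / (u_j · u_j)) · u_j.

Step by step this gives:
  u_1 = (3, 3, -1, 3)
  u_2 = (59/28, -53/28, -57/28, -25/28)
  u_3 = (4/363, -625/363, 91/121, 712/363)

Orthogonality check:
  u_2 · u_1 = 0 (should be 0)
  u_3 · u_1 = 0 (should be 0)
  u_3 · u_2 = 0 (should be 0)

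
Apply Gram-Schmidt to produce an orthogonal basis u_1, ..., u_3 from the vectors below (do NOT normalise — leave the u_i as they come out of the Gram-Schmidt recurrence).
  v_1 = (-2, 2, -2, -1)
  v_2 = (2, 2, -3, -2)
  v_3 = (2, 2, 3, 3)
Orthogonal basis:
  u_1 = (-2, 2, -2, -1)
  u_2 = (42/13, 10/13, -23/13, -18/13)
  u_3 = (10/11, 38/11, 16/11, 24/11)

Apply the Gram-Schmidt recurrence
  u_1 = v_1
  u_i = v_i − Σ_{j<i} ((v_i · u_j) / (u_j · u_j)) · u_j.

Step by step this gives:
  u_1 = (-2, 2, -2, -1)
  u_2 = (42/13, 10/13, -23/13, -18/13)
  u_3 = (10/11, 38/11, 16/11, 24/11)

Orthogonality check:
  u_2 · u_1 = 0 (should be 0)
  u_3 · u_1 = 0 (should be 0)
  u_3 · u_2 = 0 (should be 0)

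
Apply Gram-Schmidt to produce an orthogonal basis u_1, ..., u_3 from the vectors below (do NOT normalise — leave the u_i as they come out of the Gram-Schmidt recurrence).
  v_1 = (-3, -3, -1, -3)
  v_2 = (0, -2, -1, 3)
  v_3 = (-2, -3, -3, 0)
Orthogonal basis:
  u_1 = (-3, -3, -1, -3)
  u_2 = (-3/14, -31/14, -15/14, 39/14)
  u_3 = (17/194, 111/194, -303/194, -27/194)

Apply the Gram-Schmidt recurrence
  u_1 = v_1
  u_i = v_i − Σ_{j<i} ((v_i · u_j) / (u_j · u_j)) · u_j.

Step by step this gives:
  u_1 = (-3, -3, -1, -3)
  u_2 = (-3/14, -31/14, -15/14, 39/14)
  u_3 = (17/194, 111/194, -303/194, -27/194)

Orthogonality check:
  u_2 · u_1 = 0 (should be 0)
  u_3 · u_1 = 0 (should be 0)
  u_3 · u_2 = 0 (should be 0)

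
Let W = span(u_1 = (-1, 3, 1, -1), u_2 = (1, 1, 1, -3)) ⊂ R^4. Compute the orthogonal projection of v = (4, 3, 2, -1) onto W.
proj_W(v) = (2/3, 14/9, 10/9, -26/9)

Set up U = [u_1 | ... | u_2] ∈ R^(4×2). The projector onto W = col(U) is P = U (U^T U)^(-1) U^T.
Compute U^T U =
  [12, 6]
  [6, 12],
and U^T v = (8, 12).
Solve U^T U · c = U^T v for the coefficients: c = (2/9, 8/9). The projection is proj_W(v) = U c.
Check: (v - proj_W(v)) · u_1 = 0  (should be 0).
Check: (v - proj_W(v)) · u_2 = 0  (should be 0).
Result: proj_W(v) = (2/3, 14/9, 10/9, -26/9).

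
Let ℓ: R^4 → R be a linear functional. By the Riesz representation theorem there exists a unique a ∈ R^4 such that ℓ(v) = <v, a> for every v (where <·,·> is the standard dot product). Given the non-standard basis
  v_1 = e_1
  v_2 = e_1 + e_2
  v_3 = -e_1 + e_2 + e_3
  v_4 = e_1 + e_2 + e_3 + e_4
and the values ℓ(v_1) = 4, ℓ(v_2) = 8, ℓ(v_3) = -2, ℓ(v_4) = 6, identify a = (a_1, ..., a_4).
a = (4, 4, -2, 0)

Write a = (a_1, ..., a_4) in the standard basis. For each basis vector v_i, ℓ(v_i) = <v_i, a> is a linear equation in the a_j's. Collect the n equations into a matrix system V a = ℓ, where row i of V is v_i (expressed in the standard basis). Since V is invertible (lower-triangular with 1s on the diagonal, up to permutation), solve by back-substitution:
  V =
[[1, 0, 0, 0],
 [1, 1, 0, 0],
 [-1, 1, 1, 0],
 [1, 1, 1, 1]]
  V a = (4, 8, -2, 6)
Solving gives a = (4, 4, -2, 0).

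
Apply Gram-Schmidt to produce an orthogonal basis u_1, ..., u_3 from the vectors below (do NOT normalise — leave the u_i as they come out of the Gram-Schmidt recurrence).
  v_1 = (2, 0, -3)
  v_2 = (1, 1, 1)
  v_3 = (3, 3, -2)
Orthogonal basis:
  u_1 = (2, 0, -3)
  u_2 = (15/13, 1, 10/13)
  u_3 = (-15/19, 25/19, -10/19)

Apply the Gram-Schmidt recurrence
  u_1 = v_1
  u_i = v_i − Σ_{j<i} ((v_i · u_j) / (u_j · u_j)) · u_j.

Step by step this gives:
  u_1 = (2, 0, -3)
  u_2 = (15/13, 1, 10/13)
  u_3 = (-15/19, 25/19, -10/19)

Orthogonality check:
  u_2 · u_1 = 0 (should be 0)
  u_3 · u_1 = 0 (should be 0)
  u_3 · u_2 = 0 (should be 0)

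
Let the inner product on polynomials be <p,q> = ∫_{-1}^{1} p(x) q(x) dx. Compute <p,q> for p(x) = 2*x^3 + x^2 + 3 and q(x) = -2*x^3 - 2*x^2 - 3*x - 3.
<p,q> = -992/35

Expand the product: p(x)·q(x) = -4*x^6 - 6*x^5 - 8*x^4 - 15*x^3 - 9*x^2 - 9*x - 9.
∫_{-1}^{1} of each monomial x^k gives [2/(k+1) if k even, 0 if k odd]. Integrating term-by-term (or equivalently evaluating the antiderivative F(x) = -4*x^7/7 - x^6 - 8*x^5/5 - 15*x^4/4 - 3*x^3 - 9*x^2/2 - 9*x at the endpoints):
  F(1) − F(−1) = -3279/140 − (689/140) = -992/35.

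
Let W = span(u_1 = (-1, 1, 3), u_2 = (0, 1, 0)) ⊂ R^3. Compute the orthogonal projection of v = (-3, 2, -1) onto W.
proj_W(v) = (0, 2, 0)

Set up U = [u_1 | ... | u_2] ∈ R^(3×2). The projector onto W = col(U) is P = U (U^T U)^(-1) U^T.
Compute U^T U =
  [11, 1]
  [1, 1],
and U^T v = (2, 2).
Solve U^T U · c = U^T v for the coefficients: c = (0, 2). The projection is proj_W(v) = U c.
Check: (v - proj_W(v)) · u_1 = 0  (should be 0).
Check: (v - proj_W(v)) · u_2 = 0  (should be 0).
Result: proj_W(v) = (0, 2, 0).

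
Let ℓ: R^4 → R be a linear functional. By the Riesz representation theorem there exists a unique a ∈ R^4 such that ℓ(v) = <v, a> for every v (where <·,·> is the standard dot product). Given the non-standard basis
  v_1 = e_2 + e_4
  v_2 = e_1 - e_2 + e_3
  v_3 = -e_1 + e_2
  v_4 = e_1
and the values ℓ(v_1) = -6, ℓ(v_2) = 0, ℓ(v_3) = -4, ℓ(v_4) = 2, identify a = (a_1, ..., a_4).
a = (2, -2, -4, -4)

Write a = (a_1, ..., a_4) in the standard basis. For each basis vector v_i, ℓ(v_i) = <v_i, a> is a linear equation in the a_j's. Collect the n equations into a matrix system V a = ℓ, where row i of V is v_i (expressed in the standard basis). Since V is invertible (lower-triangular with 1s on the diagonal, up to permutation), solve by back-substitution:
  V =
[[0, 1, 0, 1],
 [1, -1, 1, 0],
 [-1, 1, 0, 0],
 [1, 0, 0, 0]]
  V a = (-6, 0, -4, 2)
Solving gives a = (2, -2, -4, -4).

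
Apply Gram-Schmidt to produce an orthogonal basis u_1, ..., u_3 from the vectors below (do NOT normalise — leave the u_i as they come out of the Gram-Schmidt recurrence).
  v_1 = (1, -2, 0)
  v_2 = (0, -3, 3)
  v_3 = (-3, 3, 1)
Orthogonal basis:
  u_1 = (1, -2, 0)
  u_2 = (-6/5, -3/5, 3)
  u_3 = (-2/3, -1/3, -1/3)

Apply the Gram-Schmidt recurrence
  u_1 = v_1
  u_i = v_i − Σ_{j<i} ((v_i · u_j) / (u_j · u_j)) · u_j.

Step by step this gives:
  u_1 = (1, -2, 0)
  u_2 = (-6/5, -3/5, 3)
  u_3 = (-2/3, -1/3, -1/3)

Orthogonality check:
  u_2 · u_1 = 0 (should be 0)
  u_3 · u_1 = 0 (should be 0)
  u_3 · u_2 = 0 (should be 0)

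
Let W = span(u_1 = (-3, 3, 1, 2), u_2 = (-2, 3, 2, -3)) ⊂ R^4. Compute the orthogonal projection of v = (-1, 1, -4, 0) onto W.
proj_W(v) = (-73/477, -2/53, -97/477, 443/477)

Set up U = [u_1 | ... | u_2] ∈ R^(4×2). The projector onto W = col(U) is P = U (U^T U)^(-1) U^T.
Compute U^T U =
  [23, 11]
  [11, 26],
and U^T v = (2, -3).
Solve U^T U · c = U^T v for the coefficients: c = (85/477, -91/477). The projection is proj_W(v) = U c.
Check: (v - proj_W(v)) · u_1 = 0  (should be 0).
Check: (v - proj_W(v)) · u_2 = 0  (should be 0).
Result: proj_W(v) = (-73/477, -2/53, -97/477, 443/477).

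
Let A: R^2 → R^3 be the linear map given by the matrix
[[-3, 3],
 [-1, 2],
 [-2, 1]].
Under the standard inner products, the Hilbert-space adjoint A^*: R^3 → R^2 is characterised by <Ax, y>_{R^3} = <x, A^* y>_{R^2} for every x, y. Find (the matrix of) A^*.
A^* = A^T =
[[-3, -1, -2],
 [3, 2, 1]]

For real matrices with standard dot products, the defining identity <Ax, y> = <x, A^* y> gives (Ax)^T y = x^T (A^*) y, i.e. x^T A^T y = x^T (A^*) y. Since this holds for all x, y, we must have A^* = A^T. Therefore
A^* =
[[-3, -1, -2],
 [3, 2, 1]].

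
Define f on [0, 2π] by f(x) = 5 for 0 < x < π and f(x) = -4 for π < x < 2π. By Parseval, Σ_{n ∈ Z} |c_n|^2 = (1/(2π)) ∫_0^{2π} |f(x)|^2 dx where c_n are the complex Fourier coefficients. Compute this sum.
Σ |c_n|^2 = 41/2

Parseval equates the L^2 energy of f (normalised by 1/(2π)) with the ℓ^2 sum of its Fourier coefficients: (1/(2π)) ∫_0^{2π} |f|^2 = Σ |c_n|^2.
Compute the left side: (1/(2π)) [∫_0^π 5^2 dx + ∫_π^{2π} (-4)^2 dx] = (1/(2π)) · (25π + 16π) = (25 + 16)/2 = 41/2.
So Σ_{n ∈ Z} |c_n|^2 = 41/2.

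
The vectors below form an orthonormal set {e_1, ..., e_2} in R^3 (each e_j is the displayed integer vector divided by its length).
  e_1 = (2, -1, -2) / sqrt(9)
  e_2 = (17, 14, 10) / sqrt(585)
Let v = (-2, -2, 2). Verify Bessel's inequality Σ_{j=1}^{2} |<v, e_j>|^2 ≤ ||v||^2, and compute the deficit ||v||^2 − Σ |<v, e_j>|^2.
Σ |<v, e_j>|^2 = 456/65; ||v||^2 = 12; deficit = 324/65

Write each e_j = u_j / sqrt(<u_j, u_j>) where u_j is the displayed integer vector. Then <v, e_j> = <v, u_j> / sqrt(<u_j, u_j>), so |<v, e_j>|^2 = <v, u_j>^2 / <u_j, u_j>.
Coefficients: <v, e_1> = -6/sqrt(9), <v, e_2> = -42/sqrt(585).
Square and sum: Σ |<v, e_j>|^2 = 456/65.
Compute ||v||^2 = v·v = 12.
Deficit = 12 − 456/65 = 324/65 ≥ 0, confirming Bessel's inequality. (The deficit equals ||v − Σ <v,e_j> e_j||^2, the squared distance from v to span{e_j}.)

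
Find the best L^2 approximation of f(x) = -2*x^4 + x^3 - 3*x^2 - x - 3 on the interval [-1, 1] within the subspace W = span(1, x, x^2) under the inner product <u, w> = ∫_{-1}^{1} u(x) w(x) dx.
g(x) = -33*x^2/7 - 2*x/5 - 99/35

The best approximation g ∈ W is the orthogonal projection of f onto W. Writing g = a_0 + a_1 x + a_2 x^2, the coefficients solve the normal equations G · a = b where
  G_{ij} = <φ_i, φ_j> and b_i = <f, φ_i>, with φ_0 = 1, φ_1 = x, φ_2 = x^2.
G =
  [2, 0, 2/3]
  [0, 2/3, 0]
  [2/3, 0, 2/5],
b = (-44/5, -4/15, -132/35).
Solving gives a_0 = -99/35, a_1 = -2/5, a_2 = -33/7, so
  g(x) = -33*x^2/7 - 2*x/5 - 99/35.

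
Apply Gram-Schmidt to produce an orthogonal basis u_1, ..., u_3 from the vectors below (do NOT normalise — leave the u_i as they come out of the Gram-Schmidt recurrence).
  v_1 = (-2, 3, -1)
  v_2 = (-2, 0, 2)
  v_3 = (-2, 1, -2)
Orthogonal basis:
  u_1 = (-2, 3, -1)
  u_2 = (-12/7, -3/7, 15/7)
  u_3 = (-1, -1, -1)

Apply the Gram-Schmidt recurrence
  u_1 = v_1
  u_i = v_i − Σ_{j<i} ((v_i · u_j) / (u_j · u_j)) · u_j.

Step by step this gives:
  u_1 = (-2, 3, -1)
  u_2 = (-12/7, -3/7, 15/7)
  u_3 = (-1, -1, -1)

Orthogonality check:
  u_2 · u_1 = 0 (should be 0)
  u_3 · u_1 = 0 (should be 0)
  u_3 · u_2 = 0 (should be 0)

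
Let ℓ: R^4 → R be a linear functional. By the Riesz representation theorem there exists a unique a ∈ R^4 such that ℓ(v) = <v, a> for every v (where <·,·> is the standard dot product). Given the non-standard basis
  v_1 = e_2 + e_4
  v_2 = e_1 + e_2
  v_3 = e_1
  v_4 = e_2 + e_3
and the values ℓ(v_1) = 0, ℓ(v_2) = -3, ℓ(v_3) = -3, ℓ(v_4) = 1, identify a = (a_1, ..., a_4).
a = (-3, 0, 1, 0)

Write a = (a_1, ..., a_4) in the standard basis. For each basis vector v_i, ℓ(v_i) = <v_i, a> is a linear equation in the a_j's. Collect the n equations into a matrix system V a = ℓ, where row i of V is v_i (expressed in the standard basis). Since V is invertible (lower-triangular with 1s on the diagonal, up to permutation), solve by back-substitution:
  V =
[[0, 1, 0, 1],
 [1, 1, 0, 0],
 [1, 0, 0, 0],
 [0, 1, 1, 0]]
  V a = (0, -3, -3, 1)
Solving gives a = (-3, 0, 1, 0).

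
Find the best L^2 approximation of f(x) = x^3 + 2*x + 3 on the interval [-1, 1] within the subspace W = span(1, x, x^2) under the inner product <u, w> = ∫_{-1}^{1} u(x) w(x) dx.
g(x) = 13*x/5 + 3

The best approximation g ∈ W is the orthogonal projection of f onto W. Writing g = a_0 + a_1 x + a_2 x^2, the coefficients solve the normal equations G · a = b where
  G_{ij} = <φ_i, φ_j> and b_i = <f, φ_i>, with φ_0 = 1, φ_1 = x, φ_2 = x^2.
G =
  [2, 0, 2/3]
  [0, 2/3, 0]
  [2/3, 0, 2/5],
b = (6, 26/15, 2).
Solving gives a_0 = 3, a_1 = 13/5, a_2 = 0, so
  g(x) = 13*x/5 + 3.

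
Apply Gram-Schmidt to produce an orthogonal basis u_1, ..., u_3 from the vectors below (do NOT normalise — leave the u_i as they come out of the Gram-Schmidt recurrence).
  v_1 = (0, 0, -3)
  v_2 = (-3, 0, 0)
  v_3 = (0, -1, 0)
Orthogonal basis:
  u_1 = (0, 0, -3)
  u_2 = (-3, 0, 0)
  u_3 = (0, -1, 0)

Apply the Gram-Schmidt recurrence
  u_1 = v_1
  u_i = v_i − Σ_{j<i} ((v_i · u_j) / (u_j · u_j)) · u_j.

Step by step this gives:
  u_1 = (0, 0, -3)
  u_2 = (-3, 0, 0)
  u_3 = (0, -1, 0)

Orthogonality check:
  u_2 · u_1 = 0 (should be 0)
  u_3 · u_1 = 0 (should be 0)
  u_3 · u_2 = 0 (should be 0)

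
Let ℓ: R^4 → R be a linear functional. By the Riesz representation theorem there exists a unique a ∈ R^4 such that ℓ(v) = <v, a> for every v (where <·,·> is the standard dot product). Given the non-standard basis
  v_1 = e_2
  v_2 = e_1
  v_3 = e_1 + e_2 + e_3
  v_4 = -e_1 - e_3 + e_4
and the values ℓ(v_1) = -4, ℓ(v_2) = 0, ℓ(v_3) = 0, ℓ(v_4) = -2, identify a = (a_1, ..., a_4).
a = (0, -4, 4, 2)

Write a = (a_1, ..., a_4) in the standard basis. For each basis vector v_i, ℓ(v_i) = <v_i, a> is a linear equation in the a_j's. Collect the n equations into a matrix system V a = ℓ, where row i of V is v_i (expressed in the standard basis). Since V is invertible (lower-triangular with 1s on the diagonal, up to permutation), solve by back-substitution:
  V =
[[0, 1, 0, 0],
 [1, 0, 0, 0],
 [1, 1, 1, 0],
 [-1, 0, -1, 1]]
  V a = (-4, 0, 0, -2)
Solving gives a = (0, -4, 4, 2).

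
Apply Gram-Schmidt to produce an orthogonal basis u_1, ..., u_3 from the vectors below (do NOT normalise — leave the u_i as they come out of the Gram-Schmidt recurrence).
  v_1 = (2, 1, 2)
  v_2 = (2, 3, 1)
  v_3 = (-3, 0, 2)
Orthogonal basis:
  u_1 = (2, 1, 2)
  u_2 = (0, 2, -1)
  u_3 = (-23/9, 46/45, 92/45)

Apply the Gram-Schmidt recurrence
  u_1 = v_1
  u_i = v_i − Σ_{j<i} ((v_i · u_j) / (u_j · u_j)) · u_j.

Step by step this gives:
  u_1 = (2, 1, 2)
  u_2 = (0, 2, -1)
  u_3 = (-23/9, 46/45, 92/45)

Orthogonality check:
  u_2 · u_1 = 0 (should be 0)
  u_3 · u_1 = 0 (should be 0)
  u_3 · u_2 = 0 (should be 0)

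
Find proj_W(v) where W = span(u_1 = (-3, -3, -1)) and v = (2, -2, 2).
proj_W(v) = (6/19, 6/19, 2/19)

Set up U = [u_1 | ... | u_1] ∈ R^(3×1). The projector onto W = col(U) is P = U (U^T U)^(-1) U^T.
Compute U^T U =
  [19],
and U^T v = (-2).
Solve U^T U · c = U^T v for the coefficients: c = (-2/19). The projection is proj_W(v) = U c.
Check: (v - proj_W(v)) · u_1 = 0  (should be 0).
Result: proj_W(v) = (6/19, 6/19, 2/19).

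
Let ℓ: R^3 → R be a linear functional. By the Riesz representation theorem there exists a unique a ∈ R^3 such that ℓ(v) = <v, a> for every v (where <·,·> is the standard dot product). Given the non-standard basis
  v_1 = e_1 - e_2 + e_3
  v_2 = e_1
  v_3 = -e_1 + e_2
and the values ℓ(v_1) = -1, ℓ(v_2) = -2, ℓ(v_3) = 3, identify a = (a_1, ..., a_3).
a = (-2, 1, 2)

Write a = (a_1, ..., a_3) in the standard basis. For each basis vector v_i, ℓ(v_i) = <v_i, a> is a linear equation in the a_j's. Collect the n equations into a matrix system V a = ℓ, where row i of V is v_i (expressed in the standard basis). Since V is invertible (lower-triangular with 1s on the diagonal, up to permutation), solve by back-substitution:
  V =
[[1, -1, 1],
 [1, 0, 0],
 [-1, 1, 0]]
  V a = (-1, -2, 3)
Solving gives a = (-2, 1, 2).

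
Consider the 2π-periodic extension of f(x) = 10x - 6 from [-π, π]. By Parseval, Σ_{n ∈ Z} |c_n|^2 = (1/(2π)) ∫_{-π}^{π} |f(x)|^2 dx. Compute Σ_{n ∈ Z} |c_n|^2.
Σ |c_n|^2 = 100π^2/3 + 36

Expand and integrate term by term over [-π, π]:
  ∫ (10x)^2 dx = 100·(2π^3/3); ∫ 2·10·(-6)·x dx = 0 (odd integrand); ∫ (-6)^2 dx = 36·2π.
So (1/(2π)) ∫_{-π}^{π} (10x - 6)^2 dx = 100π^2/3 + 36 = 100π^2/3 + 36.
Parseval ⇒ Σ |c_n|^2 = 100π^2/3 + 36.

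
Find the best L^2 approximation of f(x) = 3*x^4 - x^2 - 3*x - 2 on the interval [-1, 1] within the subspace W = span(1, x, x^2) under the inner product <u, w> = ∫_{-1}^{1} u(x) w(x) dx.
g(x) = 11*x^2/7 - 3*x - 79/35

The best approximation g ∈ W is the orthogonal projection of f onto W. Writing g = a_0 + a_1 x + a_2 x^2, the coefficients solve the normal equations G · a = b where
  G_{ij} = <φ_i, φ_j> and b_i = <f, φ_i>, with φ_0 = 1, φ_1 = x, φ_2 = x^2.
G =
  [2, 0, 2/3]
  [0, 2/3, 0]
  [2/3, 0, 2/5],
b = (-52/15, -2, -92/105).
Solving gives a_0 = -79/35, a_1 = -3, a_2 = 11/7, so
  g(x) = 11*x^2/7 - 3*x - 79/35.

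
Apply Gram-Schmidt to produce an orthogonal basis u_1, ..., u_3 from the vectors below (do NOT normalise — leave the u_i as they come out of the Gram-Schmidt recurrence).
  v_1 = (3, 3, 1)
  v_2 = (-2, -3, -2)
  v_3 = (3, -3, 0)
Orthogonal basis:
  u_1 = (3, 3, 1)
  u_2 = (13/19, -6/19, -21/19)
  u_3 = (63/34, -42/17, 63/34)

Apply the Gram-Schmidt recurrence
  u_1 = v_1
  u_i = v_i − Σ_{j<i} ((v_i · u_j) / (u_j · u_j)) · u_j.

Step by step this gives:
  u_1 = (3, 3, 1)
  u_2 = (13/19, -6/19, -21/19)
  u_3 = (63/34, -42/17, 63/34)

Orthogonality check:
  u_2 · u_1 = 0 (should be 0)
  u_3 · u_1 = 0 (should be 0)
  u_3 · u_2 = 0 (should be 0)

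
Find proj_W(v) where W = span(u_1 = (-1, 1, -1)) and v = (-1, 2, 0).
proj_W(v) = (-1, 1, -1)

Set up U = [u_1 | ... | u_1] ∈ R^(3×1). The projector onto W = col(U) is P = U (U^T U)^(-1) U^T.
Compute U^T U =
  [3],
and U^T v = (3).
Solve U^T U · c = U^T v for the coefficients: c = (1). The projection is proj_W(v) = U c.
Check: (v - proj_W(v)) · u_1 = 0  (should be 0).
Result: proj_W(v) = (-1, 1, -1).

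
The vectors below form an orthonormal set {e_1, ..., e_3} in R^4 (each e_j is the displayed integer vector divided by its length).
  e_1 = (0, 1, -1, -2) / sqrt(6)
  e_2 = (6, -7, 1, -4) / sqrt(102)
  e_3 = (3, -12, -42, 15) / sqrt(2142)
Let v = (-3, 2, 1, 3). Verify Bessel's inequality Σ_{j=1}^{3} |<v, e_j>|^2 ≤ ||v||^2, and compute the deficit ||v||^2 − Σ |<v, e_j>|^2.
Σ |<v, e_j>|^2 = 159/7; ||v||^2 = 23; deficit = 2/7

Write each e_j = u_j / sqrt(<u_j, u_j>) where u_j is the displayed integer vector. Then <v, e_j> = <v, u_j> / sqrt(<u_j, u_j>), so |<v, e_j>|^2 = <v, u_j>^2 / <u_j, u_j>.
Coefficients: <v, e_1> = -5/sqrt(6), <v, e_2> = -43/sqrt(102), <v, e_3> = -30/sqrt(2142).
Square and sum: Σ |<v, e_j>|^2 = 159/7.
Compute ||v||^2 = v·v = 23.
Deficit = 23 − 159/7 = 2/7 ≥ 0, confirming Bessel's inequality. (The deficit equals ||v − Σ <v,e_j> e_j||^2, the squared distance from v to span{e_j}.)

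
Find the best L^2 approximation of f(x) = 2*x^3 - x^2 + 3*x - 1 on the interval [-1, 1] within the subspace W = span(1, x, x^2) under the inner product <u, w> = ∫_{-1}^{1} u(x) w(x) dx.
g(x) = -x^2 + 21*x/5 - 1

The best approximation g ∈ W is the orthogonal projection of f onto W. Writing g = a_0 + a_1 x + a_2 x^2, the coefficients solve the normal equations G · a = b where
  G_{ij} = <φ_i, φ_j> and b_i = <f, φ_i>, with φ_0 = 1, φ_1 = x, φ_2 = x^2.
G =
  [2, 0, 2/3]
  [0, 2/3, 0]
  [2/3, 0, 2/5],
b = (-8/3, 14/5, -16/15).
Solving gives a_0 = -1, a_1 = 21/5, a_2 = -1, so
  g(x) = -x^2 + 21*x/5 - 1.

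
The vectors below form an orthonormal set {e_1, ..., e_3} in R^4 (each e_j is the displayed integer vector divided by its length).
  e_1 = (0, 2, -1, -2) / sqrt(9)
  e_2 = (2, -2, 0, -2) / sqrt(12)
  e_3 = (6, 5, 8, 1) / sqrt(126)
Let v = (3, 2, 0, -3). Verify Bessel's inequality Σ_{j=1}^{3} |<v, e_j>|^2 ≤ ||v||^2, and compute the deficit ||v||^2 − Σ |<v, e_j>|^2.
Σ |<v, e_j>|^2 = 899/42; ||v||^2 = 22; deficit = 25/42

Write each e_j = u_j / sqrt(<u_j, u_j>) where u_j is the displayed integer vector. Then <v, e_j> = <v, u_j> / sqrt(<u_j, u_j>), so |<v, e_j>|^2 = <v, u_j>^2 / <u_j, u_j>.
Coefficients: <v, e_1> = 10/sqrt(9), <v, e_2> = 8/sqrt(12), <v, e_3> = 25/sqrt(126).
Square and sum: Σ |<v, e_j>|^2 = 899/42.
Compute ||v||^2 = v·v = 22.
Deficit = 22 − 899/42 = 25/42 ≥ 0, confirming Bessel's inequality. (The deficit equals ||v − Σ <v,e_j> e_j||^2, the squared distance from v to span{e_j}.)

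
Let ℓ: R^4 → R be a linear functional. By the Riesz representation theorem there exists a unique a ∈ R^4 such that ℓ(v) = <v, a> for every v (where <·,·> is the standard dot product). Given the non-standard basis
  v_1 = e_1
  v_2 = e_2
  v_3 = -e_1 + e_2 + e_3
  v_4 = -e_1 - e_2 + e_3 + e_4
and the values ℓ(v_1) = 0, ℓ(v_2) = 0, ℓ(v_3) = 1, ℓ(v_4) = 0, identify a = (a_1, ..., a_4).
a = (0, 0, 1, -1)

Write a = (a_1, ..., a_4) in the standard basis. For each basis vector v_i, ℓ(v_i) = <v_i, a> is a linear equation in the a_j's. Collect the n equations into a matrix system V a = ℓ, where row i of V is v_i (expressed in the standard basis). Since V is invertible (lower-triangular with 1s on the diagonal, up to permutation), solve by back-substitution:
  V =
[[1, 0, 0, 0],
 [0, 1, 0, 0],
 [-1, 1, 1, 0],
 [-1, -1, 1, 1]]
  V a = (0, 0, 1, 0)
Solving gives a = (0, 0, 1, -1).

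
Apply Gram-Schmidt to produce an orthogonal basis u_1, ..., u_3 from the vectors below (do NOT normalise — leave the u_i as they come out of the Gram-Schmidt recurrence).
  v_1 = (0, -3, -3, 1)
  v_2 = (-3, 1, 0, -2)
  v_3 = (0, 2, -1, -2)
Orthogonal basis:
  u_1 = (0, -3, -3, 1)
  u_2 = (-3, 4/19, -15/19, -33/19)
  u_3 = (267/241, 273/241, -361/241, -264/241)

Apply the Gram-Schmidt recurrence
  u_1 = v_1
  u_i = v_i − Σ_{j<i} ((v_i · u_j) / (u_j · u_j)) · u_j.

Step by step this gives:
  u_1 = (0, -3, -3, 1)
  u_2 = (-3, 4/19, -15/19, -33/19)
  u_3 = (267/241, 273/241, -361/241, -264/241)

Orthogonality check:
  u_2 · u_1 = 0 (should be 0)
  u_3 · u_1 = 0 (should be 0)
  u_3 · u_2 = 0 (should be 0)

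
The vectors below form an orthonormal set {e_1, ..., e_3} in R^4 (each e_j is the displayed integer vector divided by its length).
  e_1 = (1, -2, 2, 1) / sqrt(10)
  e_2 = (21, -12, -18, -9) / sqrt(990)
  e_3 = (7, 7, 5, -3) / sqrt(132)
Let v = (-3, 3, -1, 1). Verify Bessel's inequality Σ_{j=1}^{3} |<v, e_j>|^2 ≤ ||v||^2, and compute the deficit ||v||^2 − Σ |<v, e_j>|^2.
Σ |<v, e_j>|^2 = 56/3; ||v||^2 = 20; deficit = 4/3

Write each e_j = u_j / sqrt(<u_j, u_j>) where u_j is the displayed integer vector. Then <v, e_j> = <v, u_j> / sqrt(<u_j, u_j>), so |<v, e_j>|^2 = <v, u_j>^2 / <u_j, u_j>.
Coefficients: <v, e_1> = -10/sqrt(10), <v, e_2> = -90/sqrt(990), <v, e_3> = -8/sqrt(132).
Square and sum: Σ |<v, e_j>|^2 = 56/3.
Compute ||v||^2 = v·v = 20.
Deficit = 20 − 56/3 = 4/3 ≥ 0, confirming Bessel's inequality. (The deficit equals ||v − Σ <v,e_j> e_j||^2, the squared distance from v to span{e_j}.)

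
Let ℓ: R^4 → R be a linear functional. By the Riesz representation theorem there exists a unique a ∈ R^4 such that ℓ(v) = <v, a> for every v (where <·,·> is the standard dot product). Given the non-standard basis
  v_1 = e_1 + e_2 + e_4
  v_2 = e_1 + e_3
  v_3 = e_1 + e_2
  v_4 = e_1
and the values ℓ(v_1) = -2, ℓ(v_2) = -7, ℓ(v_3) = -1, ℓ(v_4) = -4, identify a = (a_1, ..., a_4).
a = (-4, 3, -3, -1)

Write a = (a_1, ..., a_4) in the standard basis. For each basis vector v_i, ℓ(v_i) = <v_i, a> is a linear equation in the a_j's. Collect the n equations into a matrix system V a = ℓ, where row i of V is v_i (expressed in the standard basis). Since V is invertible (lower-triangular with 1s on the diagonal, up to permutation), solve by back-substitution:
  V =
[[1, 1, 0, 1],
 [1, 0, 1, 0],
 [1, 1, 0, 0],
 [1, 0, 0, 0]]
  V a = (-2, -7, -1, -4)
Solving gives a = (-4, 3, -3, -1).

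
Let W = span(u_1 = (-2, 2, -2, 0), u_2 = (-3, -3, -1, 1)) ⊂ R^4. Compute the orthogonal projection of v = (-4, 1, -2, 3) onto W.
proj_W(v) = (-231/59, 21/59, -161/59, 35/59)

Set up U = [u_1 | ... | u_2] ∈ R^(4×2). The projector onto W = col(U) is P = U (U^T U)^(-1) U^T.
Compute U^T U =
  [12, 2]
  [2, 20],
and U^T v = (14, 14).
Solve U^T U · c = U^T v for the coefficients: c = (63/59, 35/59). The projection is proj_W(v) = U c.
Check: (v - proj_W(v)) · u_1 = 0  (should be 0).
Check: (v - proj_W(v)) · u_2 = 0  (should be 0).
Result: proj_W(v) = (-231/59, 21/59, -161/59, 35/59).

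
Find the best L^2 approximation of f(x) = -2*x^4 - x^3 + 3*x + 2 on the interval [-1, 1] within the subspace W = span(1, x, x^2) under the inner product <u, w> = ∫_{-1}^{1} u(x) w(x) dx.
g(x) = -12*x^2/7 + 12*x/5 + 76/35

The best approximation g ∈ W is the orthogonal projection of f onto W. Writing g = a_0 + a_1 x + a_2 x^2, the coefficients solve the normal equations G · a = b where
  G_{ij} = <φ_i, φ_j> and b_i = <f, φ_i>, with φ_0 = 1, φ_1 = x, φ_2 = x^2.
G =
  [2, 0, 2/3]
  [0, 2/3, 0]
  [2/3, 0, 2/5],
b = (16/5, 8/5, 16/21).
Solving gives a_0 = 76/35, a_1 = 12/5, a_2 = -12/7, so
  g(x) = -12*x^2/7 + 12*x/5 + 76/35.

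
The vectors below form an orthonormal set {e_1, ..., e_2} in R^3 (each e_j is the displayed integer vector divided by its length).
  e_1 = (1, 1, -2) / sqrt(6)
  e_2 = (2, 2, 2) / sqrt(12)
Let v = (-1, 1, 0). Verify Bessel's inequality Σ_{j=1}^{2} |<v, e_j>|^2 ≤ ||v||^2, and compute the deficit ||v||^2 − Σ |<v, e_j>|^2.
Σ |<v, e_j>|^2 = 0; ||v||^2 = 2; deficit = 2

Write each e_j = u_j / sqrt(<u_j, u_j>) where u_j is the displayed integer vector. Then <v, e_j> = <v, u_j> / sqrt(<u_j, u_j>), so |<v, e_j>|^2 = <v, u_j>^2 / <u_j, u_j>.
Coefficients: <v, e_1> = 0/sqrt(6), <v, e_2> = 0/sqrt(12).
Square and sum: Σ |<v, e_j>|^2 = 0.
Compute ||v||^2 = v·v = 2.
Deficit = 2 − 0 = 2 ≥ 0, confirming Bessel's inequality. (The deficit equals ||v − Σ <v,e_j> e_j||^2, the squared distance from v to span{e_j}.)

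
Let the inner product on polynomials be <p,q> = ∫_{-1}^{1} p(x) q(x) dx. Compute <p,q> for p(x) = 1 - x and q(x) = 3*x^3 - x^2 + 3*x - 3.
<p,q> = -148/15

Expand the product: p(x)·q(x) = -3*x^4 + 4*x^3 - 4*x^2 + 6*x - 3.
∫_{-1}^{1} of each monomial x^k gives [2/(k+1) if k even, 0 if k odd]. Integrating term-by-term (or equivalently evaluating the antiderivative F(x) = -3*x^5/5 + x^4 - 4*x^3/3 + 3*x^2 - 3*x at the endpoints):
  F(1) − F(−1) = -14/15 − (134/15) = -148/15.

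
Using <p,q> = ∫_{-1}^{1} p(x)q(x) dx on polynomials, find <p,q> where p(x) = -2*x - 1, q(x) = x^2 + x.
<p,q> = -2

Expand the product: p(x)·q(x) = -2*x^3 - 3*x^2 - x.
∫_{-1}^{1} of each monomial x^k gives [2/(k+1) if k even, 0 if k odd]. Integrating term-by-term (or equivalently evaluating the antiderivative F(x) = -x^4/2 - x^3 - x^2/2 at the endpoints):
  F(1) − F(−1) = -2 − (0) = -2.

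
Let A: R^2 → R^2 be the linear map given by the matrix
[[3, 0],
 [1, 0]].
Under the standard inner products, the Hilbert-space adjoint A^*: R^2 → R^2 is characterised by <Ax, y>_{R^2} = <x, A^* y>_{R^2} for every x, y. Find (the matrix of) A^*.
A^* = A^T =
[[3, 1],
 [0, 0]]

For real matrices with standard dot products, the defining identity <Ax, y> = <x, A^* y> gives (Ax)^T y = x^T (A^*) y, i.e. x^T A^T y = x^T (A^*) y. Since this holds for all x, y, we must have A^* = A^T. Therefore
A^* =
[[3, 1],
 [0, 0]].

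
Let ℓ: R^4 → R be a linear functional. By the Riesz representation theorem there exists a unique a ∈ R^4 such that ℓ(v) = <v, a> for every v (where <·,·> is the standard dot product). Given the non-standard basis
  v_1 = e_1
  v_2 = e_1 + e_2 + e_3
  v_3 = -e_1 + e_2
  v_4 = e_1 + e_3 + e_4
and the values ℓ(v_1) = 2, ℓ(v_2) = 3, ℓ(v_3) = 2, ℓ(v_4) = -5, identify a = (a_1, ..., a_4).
a = (2, 4, -3, -4)

Write a = (a_1, ..., a_4) in the standard basis. For each basis vector v_i, ℓ(v_i) = <v_i, a> is a linear equation in the a_j's. Collect the n equations into a matrix system V a = ℓ, where row i of V is v_i (expressed in the standard basis). Since V is invertible (lower-triangular with 1s on the diagonal, up to permutation), solve by back-substitution:
  V =
[[1, 0, 0, 0],
 [1, 1, 1, 0],
 [-1, 1, 0, 0],
 [1, 0, 1, 1]]
  V a = (2, 3, 2, -5)
Solving gives a = (2, 4, -3, -4).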